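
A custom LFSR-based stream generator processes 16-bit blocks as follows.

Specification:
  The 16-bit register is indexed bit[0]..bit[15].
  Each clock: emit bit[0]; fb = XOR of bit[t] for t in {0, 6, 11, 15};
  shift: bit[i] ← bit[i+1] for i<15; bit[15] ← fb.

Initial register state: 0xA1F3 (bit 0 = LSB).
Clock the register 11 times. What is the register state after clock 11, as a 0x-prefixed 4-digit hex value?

reg_0 = 0xA1F3
clock 1: out=1, reg = 0xD0F9
clock 2: out=1, reg = 0xE87C
clock 3: out=0, reg = 0xF43E
clock 4: out=0, reg = 0xFA1F
clock 5: out=1, reg = 0xFD0F
clock 6: out=1, reg = 0xFE87
clock 7: out=1, reg = 0xFF43
clock 8: out=1, reg = 0x7FA1
clock 9: out=1, reg = 0x3FD0
clock 10: out=0, reg = 0x1FE8
clock 11: out=0, reg = 0x0FF4

0x0FF4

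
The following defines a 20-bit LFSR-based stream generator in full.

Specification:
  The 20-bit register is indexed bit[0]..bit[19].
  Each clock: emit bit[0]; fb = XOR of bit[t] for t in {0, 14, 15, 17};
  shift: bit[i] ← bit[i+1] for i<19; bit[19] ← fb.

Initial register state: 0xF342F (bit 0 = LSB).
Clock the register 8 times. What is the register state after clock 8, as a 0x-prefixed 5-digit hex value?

reg_0 = 0xF342F
clock 1: out=1, reg = 0x79A17
clock 2: out=1, reg = 0xBCD0B
clock 3: out=1, reg = 0x5E685
clock 4: out=1, reg = 0xAF342
clock 5: out=0, reg = 0xD79A1
clock 6: out=1, reg = 0x6BCD0
clock 7: out=0, reg = 0x35E68
clock 8: out=0, reg = 0x1AF34

0x1AF34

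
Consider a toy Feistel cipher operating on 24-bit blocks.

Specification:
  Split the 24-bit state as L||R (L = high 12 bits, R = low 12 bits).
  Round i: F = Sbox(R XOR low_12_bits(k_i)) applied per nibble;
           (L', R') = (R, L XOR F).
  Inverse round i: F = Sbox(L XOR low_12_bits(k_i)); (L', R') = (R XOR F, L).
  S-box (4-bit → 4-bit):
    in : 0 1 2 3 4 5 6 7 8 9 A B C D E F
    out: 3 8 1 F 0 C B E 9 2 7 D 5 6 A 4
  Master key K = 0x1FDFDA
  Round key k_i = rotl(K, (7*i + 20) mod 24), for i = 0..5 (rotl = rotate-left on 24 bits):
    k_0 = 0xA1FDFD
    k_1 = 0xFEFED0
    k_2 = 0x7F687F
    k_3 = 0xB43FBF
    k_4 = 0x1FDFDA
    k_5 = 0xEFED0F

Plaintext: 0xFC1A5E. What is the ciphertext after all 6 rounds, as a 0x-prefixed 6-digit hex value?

0xC8EA69

s_0 = plaintext = 0xFC1A5E
s_1 = Round(s_0, k_0) = 0xA5E1BE
s_2 = Round(s_1, k_1) = 0x1BEEE4
s_3 = Round(s_2, k_2) = 0xEE4A93
s_4 = Round(s_3, k_3) = 0xA932F1
s_5 = Round(s_4, k_4) = 0x2F1C8E
s_6 = Round(s_5, k_5) = 0xC8EA69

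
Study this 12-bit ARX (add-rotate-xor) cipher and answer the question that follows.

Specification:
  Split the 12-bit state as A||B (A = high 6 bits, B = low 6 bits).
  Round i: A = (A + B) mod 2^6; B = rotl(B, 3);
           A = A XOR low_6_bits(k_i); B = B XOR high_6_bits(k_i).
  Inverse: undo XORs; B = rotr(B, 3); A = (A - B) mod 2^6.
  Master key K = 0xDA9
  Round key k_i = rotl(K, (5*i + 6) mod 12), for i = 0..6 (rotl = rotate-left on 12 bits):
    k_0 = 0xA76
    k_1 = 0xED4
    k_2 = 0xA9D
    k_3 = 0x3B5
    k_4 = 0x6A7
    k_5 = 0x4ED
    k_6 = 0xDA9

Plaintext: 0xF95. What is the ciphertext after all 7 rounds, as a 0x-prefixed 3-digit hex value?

0x8F1

s_0 = plaintext = 0xF95
s_1 = Round(s_0, k_0) = 0x943
s_2 = Round(s_1, k_1) = 0xF23
s_3 = Round(s_2, k_2) = 0x0B6
s_4 = Round(s_3, k_3) = 0x378
s_5 = Round(s_4, k_4) = 0x89D
s_6 = Round(s_5, k_5) = 0x4B8
s_7 = Round(s_6, k_6) = 0x8F1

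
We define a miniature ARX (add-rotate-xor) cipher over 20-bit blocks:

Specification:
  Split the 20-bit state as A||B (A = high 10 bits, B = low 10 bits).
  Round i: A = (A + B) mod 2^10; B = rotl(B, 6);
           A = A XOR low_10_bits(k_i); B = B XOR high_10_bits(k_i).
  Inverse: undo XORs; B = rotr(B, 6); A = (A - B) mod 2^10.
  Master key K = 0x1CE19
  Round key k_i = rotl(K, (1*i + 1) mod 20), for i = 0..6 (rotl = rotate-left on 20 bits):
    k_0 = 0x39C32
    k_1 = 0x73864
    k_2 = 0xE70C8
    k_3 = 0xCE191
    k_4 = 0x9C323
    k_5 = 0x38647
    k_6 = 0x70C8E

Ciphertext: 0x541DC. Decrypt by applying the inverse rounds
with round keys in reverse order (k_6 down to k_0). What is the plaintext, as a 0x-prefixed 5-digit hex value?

0xEC724

s_0 = ciphertext = 0x541DC
s_1 = InvRound(s_0, k_6) = 0xFB9F0
s_2 = InvRound(s_1, k_5) = 0x25514
s_3 = InvRound(s_2, k_4) = 0x5A64D
s_4 = InvRound(s_3, k_3) = 0x68F55
s_5 = InvRound(s_4, k_2) = 0x36093
s_6 = InvRound(s_5, k_1) = 0xB9DD5
s_7 = InvRound(s_6, k_0) = 0xEC724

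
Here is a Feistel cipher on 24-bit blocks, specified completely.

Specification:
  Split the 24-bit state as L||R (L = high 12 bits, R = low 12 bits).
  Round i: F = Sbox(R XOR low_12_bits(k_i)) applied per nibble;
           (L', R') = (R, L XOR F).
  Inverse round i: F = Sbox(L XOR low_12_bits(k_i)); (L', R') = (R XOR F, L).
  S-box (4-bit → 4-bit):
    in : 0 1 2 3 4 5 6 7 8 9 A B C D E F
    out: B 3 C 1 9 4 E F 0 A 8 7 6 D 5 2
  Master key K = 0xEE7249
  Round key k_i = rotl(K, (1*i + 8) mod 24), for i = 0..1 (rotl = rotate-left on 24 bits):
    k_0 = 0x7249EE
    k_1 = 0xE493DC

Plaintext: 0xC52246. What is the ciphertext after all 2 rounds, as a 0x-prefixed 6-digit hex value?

0xBD22F3

s_0 = plaintext = 0xC52246
s_1 = Round(s_0, k_0) = 0x246BD2
s_2 = Round(s_1, k_1) = 0xBD22F3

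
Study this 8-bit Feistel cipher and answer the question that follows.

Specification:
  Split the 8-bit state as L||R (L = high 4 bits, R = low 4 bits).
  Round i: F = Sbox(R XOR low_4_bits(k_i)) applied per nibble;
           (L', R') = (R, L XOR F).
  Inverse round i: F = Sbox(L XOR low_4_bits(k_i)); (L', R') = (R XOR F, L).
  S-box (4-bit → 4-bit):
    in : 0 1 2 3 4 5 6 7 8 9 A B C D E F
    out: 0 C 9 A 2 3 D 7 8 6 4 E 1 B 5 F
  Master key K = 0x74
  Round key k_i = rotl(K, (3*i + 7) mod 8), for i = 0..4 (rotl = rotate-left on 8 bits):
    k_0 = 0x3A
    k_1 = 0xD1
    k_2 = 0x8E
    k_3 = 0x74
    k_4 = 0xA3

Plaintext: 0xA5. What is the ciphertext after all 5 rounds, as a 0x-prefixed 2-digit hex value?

0x09

s_0 = plaintext = 0xA5
s_1 = Round(s_0, k_0) = 0x55
s_2 = Round(s_1, k_1) = 0x57
s_3 = Round(s_2, k_2) = 0x73
s_4 = Round(s_3, k_3) = 0x30
s_5 = Round(s_4, k_4) = 0x09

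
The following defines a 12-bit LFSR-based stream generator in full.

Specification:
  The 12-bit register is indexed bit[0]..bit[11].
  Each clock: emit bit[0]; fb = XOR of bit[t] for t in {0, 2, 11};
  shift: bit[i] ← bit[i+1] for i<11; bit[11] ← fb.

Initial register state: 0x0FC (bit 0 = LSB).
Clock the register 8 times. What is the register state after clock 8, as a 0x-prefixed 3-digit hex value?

reg_0 = 0x0FC
clock 1: out=0, reg = 0x87E
clock 2: out=0, reg = 0x43F
clock 3: out=1, reg = 0x21F
clock 4: out=1, reg = 0x10F
clock 5: out=1, reg = 0x087
clock 6: out=1, reg = 0x043
clock 7: out=1, reg = 0x821
clock 8: out=1, reg = 0x410

0x410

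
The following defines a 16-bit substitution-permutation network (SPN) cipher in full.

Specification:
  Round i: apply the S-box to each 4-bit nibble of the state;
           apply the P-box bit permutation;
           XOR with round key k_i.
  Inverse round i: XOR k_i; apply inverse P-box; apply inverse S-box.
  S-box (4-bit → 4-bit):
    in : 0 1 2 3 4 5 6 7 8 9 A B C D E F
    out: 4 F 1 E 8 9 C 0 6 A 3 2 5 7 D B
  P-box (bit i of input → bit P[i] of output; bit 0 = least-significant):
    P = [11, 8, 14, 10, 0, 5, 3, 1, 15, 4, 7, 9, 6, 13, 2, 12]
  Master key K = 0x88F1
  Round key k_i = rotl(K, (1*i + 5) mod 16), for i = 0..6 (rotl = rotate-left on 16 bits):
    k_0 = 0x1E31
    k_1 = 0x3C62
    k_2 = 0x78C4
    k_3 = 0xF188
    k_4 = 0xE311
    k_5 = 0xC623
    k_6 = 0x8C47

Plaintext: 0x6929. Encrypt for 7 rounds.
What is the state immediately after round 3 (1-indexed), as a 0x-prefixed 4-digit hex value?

s_0 = plaintext = 0x6929
s_1 = Round(s_0, k_0) = 0x0924
s_2 = Round(s_1, k_1) = 0x3A77
s_3 = Round(s_2, k_2) = 0xC8D0
s_4 = Round(s_3, k_3) = 0xB175
s_5 = Round(s_4, k_4) = 0x4D81
s_6 = Round(s_5, k_5) = 0x1B9B
s_7 = Round(s_6, k_6) = 0xBD31

0xC8D0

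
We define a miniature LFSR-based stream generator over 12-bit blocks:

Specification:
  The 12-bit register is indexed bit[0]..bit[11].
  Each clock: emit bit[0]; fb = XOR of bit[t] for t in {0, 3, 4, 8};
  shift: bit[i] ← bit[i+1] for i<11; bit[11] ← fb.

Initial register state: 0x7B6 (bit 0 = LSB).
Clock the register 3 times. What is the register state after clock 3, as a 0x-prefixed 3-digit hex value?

0x8F6

reg_0 = 0x7B6
clock 1: out=0, reg = 0x3DB
clock 2: out=1, reg = 0x1ED
clock 3: out=1, reg = 0x8F6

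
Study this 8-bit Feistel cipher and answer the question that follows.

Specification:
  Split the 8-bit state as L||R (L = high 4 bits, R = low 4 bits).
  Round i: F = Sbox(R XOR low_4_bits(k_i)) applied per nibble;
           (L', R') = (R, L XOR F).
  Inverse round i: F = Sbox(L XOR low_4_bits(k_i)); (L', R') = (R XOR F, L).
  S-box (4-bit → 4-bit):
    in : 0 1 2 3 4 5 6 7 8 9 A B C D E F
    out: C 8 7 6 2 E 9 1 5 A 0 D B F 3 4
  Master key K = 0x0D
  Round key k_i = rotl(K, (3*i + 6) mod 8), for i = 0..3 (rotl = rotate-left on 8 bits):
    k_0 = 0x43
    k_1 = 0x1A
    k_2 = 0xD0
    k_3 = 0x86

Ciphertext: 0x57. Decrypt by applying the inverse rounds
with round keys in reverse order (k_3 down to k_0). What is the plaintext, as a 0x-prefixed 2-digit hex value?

s_0 = ciphertext = 0x57
s_1 = InvRound(s_0, k_3) = 0x15
s_2 = InvRound(s_1, k_2) = 0xD1
s_3 = InvRound(s_2, k_1) = 0x0D
s_4 = InvRound(s_3, k_0) = 0xB0

0xB0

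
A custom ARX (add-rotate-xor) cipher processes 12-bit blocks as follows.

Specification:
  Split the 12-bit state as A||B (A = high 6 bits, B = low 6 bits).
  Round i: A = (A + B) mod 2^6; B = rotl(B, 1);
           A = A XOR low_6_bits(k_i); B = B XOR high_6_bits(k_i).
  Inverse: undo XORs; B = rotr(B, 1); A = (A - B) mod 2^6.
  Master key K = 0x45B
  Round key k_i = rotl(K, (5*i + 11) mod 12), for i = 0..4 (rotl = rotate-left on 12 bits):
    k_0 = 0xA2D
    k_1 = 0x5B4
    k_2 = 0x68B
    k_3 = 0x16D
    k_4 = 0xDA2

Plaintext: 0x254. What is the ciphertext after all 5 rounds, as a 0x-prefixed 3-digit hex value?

0xC27

s_0 = plaintext = 0x254
s_1 = Round(s_0, k_0) = 0xC00
s_2 = Round(s_1, k_1) = 0x116
s_3 = Round(s_2, k_2) = 0x476
s_4 = Round(s_3, k_3) = 0xAA8
s_5 = Round(s_4, k_4) = 0xC27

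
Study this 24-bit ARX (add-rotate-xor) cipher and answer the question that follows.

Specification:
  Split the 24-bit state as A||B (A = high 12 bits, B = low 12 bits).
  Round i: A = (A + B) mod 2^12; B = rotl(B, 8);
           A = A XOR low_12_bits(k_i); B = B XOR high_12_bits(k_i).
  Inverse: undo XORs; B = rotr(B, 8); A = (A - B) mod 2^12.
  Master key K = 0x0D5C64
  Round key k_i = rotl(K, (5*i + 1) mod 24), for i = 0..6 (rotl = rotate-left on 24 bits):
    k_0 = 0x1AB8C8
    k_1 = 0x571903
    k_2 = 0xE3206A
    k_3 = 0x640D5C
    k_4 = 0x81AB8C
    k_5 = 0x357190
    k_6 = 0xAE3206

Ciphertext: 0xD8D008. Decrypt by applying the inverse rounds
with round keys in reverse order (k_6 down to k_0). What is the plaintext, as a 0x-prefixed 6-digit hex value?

s_0 = ciphertext = 0xD8D008
s_1 = InvRound(s_0, k_6) = 0x0D1EBA
s_2 = InvRound(s_1, k_5) = 0x264EDD
s_3 = InvRound(s_2, k_4) = 0xD72C76
s_4 = InvRound(s_3, k_3) = 0xCC436A
s_5 = InvRound(s_4, k_2) = 0x72158D
s_6 = InvRound(s_5, k_1) = 0xE62FC0
s_7 = InvRound(s_6, k_0) = 0xFEC6BE

0xFEC6BE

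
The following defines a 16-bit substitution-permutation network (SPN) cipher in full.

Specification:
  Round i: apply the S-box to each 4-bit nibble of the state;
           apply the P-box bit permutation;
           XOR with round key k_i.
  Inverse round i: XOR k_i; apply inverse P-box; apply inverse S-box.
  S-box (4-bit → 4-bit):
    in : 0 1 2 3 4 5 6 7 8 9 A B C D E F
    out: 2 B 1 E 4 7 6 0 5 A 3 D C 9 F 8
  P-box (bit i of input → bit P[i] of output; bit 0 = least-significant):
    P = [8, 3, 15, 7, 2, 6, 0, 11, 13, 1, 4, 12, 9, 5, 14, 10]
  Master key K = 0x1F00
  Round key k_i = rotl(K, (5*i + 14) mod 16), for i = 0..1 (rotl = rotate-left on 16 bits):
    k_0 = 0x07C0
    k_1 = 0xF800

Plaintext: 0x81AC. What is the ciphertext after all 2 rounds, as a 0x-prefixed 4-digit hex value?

s_0 = plaintext = 0x81AC
s_1 = Round(s_0, k_0) = 0xF506
s_2 = Round(s_1, k_1) = 0x5C5A

0x5C5A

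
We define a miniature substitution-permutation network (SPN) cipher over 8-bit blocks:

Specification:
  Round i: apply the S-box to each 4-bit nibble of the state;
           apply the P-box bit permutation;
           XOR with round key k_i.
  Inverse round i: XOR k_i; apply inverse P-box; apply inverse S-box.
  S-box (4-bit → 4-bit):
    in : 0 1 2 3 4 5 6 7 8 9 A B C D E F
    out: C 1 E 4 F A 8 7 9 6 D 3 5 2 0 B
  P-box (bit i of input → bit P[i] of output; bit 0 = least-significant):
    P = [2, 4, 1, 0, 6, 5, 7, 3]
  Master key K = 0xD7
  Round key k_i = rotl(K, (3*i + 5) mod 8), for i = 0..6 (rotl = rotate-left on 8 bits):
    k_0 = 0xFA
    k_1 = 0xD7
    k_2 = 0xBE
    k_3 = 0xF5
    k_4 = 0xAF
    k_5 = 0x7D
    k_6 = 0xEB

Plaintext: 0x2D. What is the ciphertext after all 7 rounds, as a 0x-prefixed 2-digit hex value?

s_0 = plaintext = 0x2D
s_1 = Round(s_0, k_0) = 0x42
s_2 = Round(s_1, k_1) = 0x2C
s_3 = Round(s_2, k_2) = 0x10
s_4 = Round(s_3, k_3) = 0xB6
s_5 = Round(s_4, k_4) = 0xCE
s_6 = Round(s_5, k_5) = 0xBD
s_7 = Round(s_6, k_6) = 0x9B

0x9B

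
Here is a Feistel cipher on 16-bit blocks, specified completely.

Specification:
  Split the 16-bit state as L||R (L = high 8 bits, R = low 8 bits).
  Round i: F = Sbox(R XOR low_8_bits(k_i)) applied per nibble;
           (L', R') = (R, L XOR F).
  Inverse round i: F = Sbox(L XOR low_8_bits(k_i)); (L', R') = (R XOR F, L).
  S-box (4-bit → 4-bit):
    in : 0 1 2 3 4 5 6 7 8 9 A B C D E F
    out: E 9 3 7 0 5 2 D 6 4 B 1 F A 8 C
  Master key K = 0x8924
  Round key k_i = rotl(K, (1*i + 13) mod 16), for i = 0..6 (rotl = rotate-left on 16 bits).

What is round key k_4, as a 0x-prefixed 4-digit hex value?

0x1249

K = 0x8924
k_0 = rotl(K, (1*0+13) mod 16) = rotl(K, 13) = 0x9124
k_1 = rotl(K, (1*1+13) mod 16) = rotl(K, 14) = 0x2249
k_2 = rotl(K, (1*2+13) mod 16) = rotl(K, 15) = 0x4492
k_3 = rotl(K, (1*3+13) mod 16) = rotl(K, 0) = 0x8924
k_4 = rotl(K, (1*4+13) mod 16) = rotl(K, 1) = 0x1249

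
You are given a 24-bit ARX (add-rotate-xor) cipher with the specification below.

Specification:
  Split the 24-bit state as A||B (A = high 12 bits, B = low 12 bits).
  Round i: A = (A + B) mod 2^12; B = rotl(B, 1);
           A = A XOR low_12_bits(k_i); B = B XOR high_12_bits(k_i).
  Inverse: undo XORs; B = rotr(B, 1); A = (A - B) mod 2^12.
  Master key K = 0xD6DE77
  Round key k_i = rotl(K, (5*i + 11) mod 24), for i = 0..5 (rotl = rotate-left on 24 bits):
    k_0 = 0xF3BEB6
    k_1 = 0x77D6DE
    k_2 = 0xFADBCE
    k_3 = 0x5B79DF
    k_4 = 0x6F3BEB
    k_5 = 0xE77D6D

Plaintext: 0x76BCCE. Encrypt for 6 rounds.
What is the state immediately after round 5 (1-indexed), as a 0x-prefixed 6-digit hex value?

0x5422A7

s_0 = plaintext = 0x76BCCE
s_1 = Round(s_0, k_0) = 0xA8F6A6
s_2 = Round(s_1, k_1) = 0x7EBA31
s_3 = Round(s_2, k_2) = 0x9D2BCE
s_4 = Round(s_3, k_3) = 0xC7F22A
s_5 = Round(s_4, k_4) = 0x5422A7
s_6 = Round(s_5, k_5) = 0xA84B39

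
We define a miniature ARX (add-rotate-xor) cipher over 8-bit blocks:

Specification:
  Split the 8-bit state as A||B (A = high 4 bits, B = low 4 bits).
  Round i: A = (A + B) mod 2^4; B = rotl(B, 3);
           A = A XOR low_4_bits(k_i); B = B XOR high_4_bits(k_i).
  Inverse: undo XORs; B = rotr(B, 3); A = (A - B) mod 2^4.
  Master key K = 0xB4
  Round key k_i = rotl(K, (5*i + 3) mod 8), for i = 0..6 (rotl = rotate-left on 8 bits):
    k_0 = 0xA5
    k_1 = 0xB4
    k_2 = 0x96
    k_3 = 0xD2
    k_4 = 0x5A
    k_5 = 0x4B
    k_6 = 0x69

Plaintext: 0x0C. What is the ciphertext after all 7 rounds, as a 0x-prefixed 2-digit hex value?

0x2D

s_0 = plaintext = 0x0C
s_1 = Round(s_0, k_0) = 0x9C
s_2 = Round(s_1, k_1) = 0x1D
s_3 = Round(s_2, k_2) = 0x87
s_4 = Round(s_3, k_3) = 0xD6
s_5 = Round(s_4, k_4) = 0x96
s_6 = Round(s_5, k_5) = 0x47
s_7 = Round(s_6, k_6) = 0x2D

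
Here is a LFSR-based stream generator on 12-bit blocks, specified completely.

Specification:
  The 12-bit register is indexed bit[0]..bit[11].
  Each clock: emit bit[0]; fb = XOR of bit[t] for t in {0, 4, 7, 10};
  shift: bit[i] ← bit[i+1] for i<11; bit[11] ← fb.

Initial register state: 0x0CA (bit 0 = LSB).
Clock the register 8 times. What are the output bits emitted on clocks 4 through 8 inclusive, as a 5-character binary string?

reg_0 = 0x0CA
clock 1: out=0, reg = 0x865
clock 2: out=1, reg = 0xC32
clock 3: out=0, reg = 0x619
clock 4: out=1, reg = 0xB0C
clock 5: out=0, reg = 0x586
clock 6: out=0, reg = 0x2C3
clock 7: out=1, reg = 0x161
clock 8: out=1, reg = 0x8B0

10011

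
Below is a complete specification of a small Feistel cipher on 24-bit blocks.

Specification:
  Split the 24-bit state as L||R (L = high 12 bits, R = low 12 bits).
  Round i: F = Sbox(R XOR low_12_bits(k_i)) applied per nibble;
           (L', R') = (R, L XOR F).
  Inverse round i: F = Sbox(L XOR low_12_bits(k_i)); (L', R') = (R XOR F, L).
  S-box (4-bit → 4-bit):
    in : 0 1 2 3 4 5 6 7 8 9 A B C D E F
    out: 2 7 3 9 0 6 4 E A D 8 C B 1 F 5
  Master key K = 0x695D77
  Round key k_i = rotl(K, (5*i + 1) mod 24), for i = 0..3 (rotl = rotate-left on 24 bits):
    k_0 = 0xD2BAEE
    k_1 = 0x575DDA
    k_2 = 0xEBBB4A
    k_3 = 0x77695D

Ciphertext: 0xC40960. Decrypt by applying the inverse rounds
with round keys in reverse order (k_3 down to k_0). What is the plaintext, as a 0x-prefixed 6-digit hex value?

0xFA0845

s_0 = ciphertext = 0xC40960
s_1 = InvRound(s_0, k_3) = 0xF11C40
s_2 = InvRound(s_1, k_2) = 0xC2CF11
s_3 = InvRound(s_2, k_1) = 0x845C2C
s_4 = InvRound(s_3, k_0) = 0xFA0845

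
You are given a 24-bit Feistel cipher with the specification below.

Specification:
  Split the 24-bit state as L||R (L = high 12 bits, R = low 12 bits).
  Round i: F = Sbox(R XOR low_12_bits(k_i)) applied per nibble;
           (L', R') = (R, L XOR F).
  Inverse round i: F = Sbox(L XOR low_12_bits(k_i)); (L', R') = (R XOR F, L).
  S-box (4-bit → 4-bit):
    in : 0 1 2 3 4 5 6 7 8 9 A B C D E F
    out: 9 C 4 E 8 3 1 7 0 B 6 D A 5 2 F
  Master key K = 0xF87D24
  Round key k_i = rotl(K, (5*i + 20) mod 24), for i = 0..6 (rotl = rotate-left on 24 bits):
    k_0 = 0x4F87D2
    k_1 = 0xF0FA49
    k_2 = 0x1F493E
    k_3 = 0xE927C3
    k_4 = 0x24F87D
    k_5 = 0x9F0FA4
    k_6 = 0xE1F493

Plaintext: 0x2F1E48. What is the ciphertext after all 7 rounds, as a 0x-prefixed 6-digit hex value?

0xAA2D26

s_0 = plaintext = 0x2F1E48
s_1 = Round(s_0, k_0) = 0xE48947
s_2 = Round(s_1, k_1) = 0x9470DA
s_3 = Round(s_2, k_2) = 0x0DA26F
s_4 = Round(s_3, k_3) = 0x26F3B0
s_5 = Round(s_4, k_4) = 0x3B0FCA
s_6 = Round(s_5, k_5) = 0xFCAAA2
s_7 = Round(s_6, k_6) = 0xAA2D26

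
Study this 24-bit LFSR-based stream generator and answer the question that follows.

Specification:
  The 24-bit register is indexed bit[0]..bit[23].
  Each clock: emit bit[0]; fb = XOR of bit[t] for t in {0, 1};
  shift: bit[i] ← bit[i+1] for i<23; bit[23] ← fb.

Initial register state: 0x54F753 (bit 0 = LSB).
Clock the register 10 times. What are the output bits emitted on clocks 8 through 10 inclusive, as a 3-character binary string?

011

reg_0 = 0x54F753
clock 1: out=1, reg = 0x2A7BA9
clock 2: out=1, reg = 0x953DD4
clock 3: out=0, reg = 0x4A9EEA
clock 4: out=0, reg = 0xA54F75
clock 5: out=1, reg = 0xD2A7BA
clock 6: out=0, reg = 0xE953DD
clock 7: out=1, reg = 0xF4A9EE
clock 8: out=0, reg = 0xFA54F7
clock 9: out=1, reg = 0x7D2A7B
clock 10: out=1, reg = 0x3E953D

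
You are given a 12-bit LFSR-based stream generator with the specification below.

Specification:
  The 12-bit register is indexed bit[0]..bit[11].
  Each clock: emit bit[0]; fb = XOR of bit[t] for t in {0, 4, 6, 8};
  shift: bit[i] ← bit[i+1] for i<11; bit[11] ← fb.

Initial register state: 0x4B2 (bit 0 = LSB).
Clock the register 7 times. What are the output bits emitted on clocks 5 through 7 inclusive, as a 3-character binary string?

reg_0 = 0x4B2
clock 1: out=0, reg = 0xA59
clock 2: out=1, reg = 0xD2C
clock 3: out=0, reg = 0xE96
clock 4: out=0, reg = 0xF4B
clock 5: out=1, reg = 0xFA5
clock 6: out=1, reg = 0x7D2
clock 7: out=0, reg = 0xBE9

110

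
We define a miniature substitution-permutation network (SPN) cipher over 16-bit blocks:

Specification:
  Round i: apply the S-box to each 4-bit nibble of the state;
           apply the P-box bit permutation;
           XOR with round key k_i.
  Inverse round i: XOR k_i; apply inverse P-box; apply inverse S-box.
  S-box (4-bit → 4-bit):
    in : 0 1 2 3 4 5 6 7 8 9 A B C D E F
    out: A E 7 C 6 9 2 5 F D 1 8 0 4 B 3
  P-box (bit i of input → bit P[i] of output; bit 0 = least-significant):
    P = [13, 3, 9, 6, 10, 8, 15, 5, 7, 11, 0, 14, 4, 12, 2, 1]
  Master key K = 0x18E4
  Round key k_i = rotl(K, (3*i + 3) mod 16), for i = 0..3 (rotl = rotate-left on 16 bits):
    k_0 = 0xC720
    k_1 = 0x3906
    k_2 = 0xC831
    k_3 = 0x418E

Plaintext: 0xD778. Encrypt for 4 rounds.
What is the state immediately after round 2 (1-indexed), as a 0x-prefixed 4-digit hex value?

0x6627

s_0 = plaintext = 0xD778
s_1 = Round(s_0, k_0) = 0x61ED
s_2 = Round(s_1, k_1) = 0x6627
s_3 = Round(s_2, k_2) = 0x7731
s_4 = Round(s_3, k_3) = 0xC373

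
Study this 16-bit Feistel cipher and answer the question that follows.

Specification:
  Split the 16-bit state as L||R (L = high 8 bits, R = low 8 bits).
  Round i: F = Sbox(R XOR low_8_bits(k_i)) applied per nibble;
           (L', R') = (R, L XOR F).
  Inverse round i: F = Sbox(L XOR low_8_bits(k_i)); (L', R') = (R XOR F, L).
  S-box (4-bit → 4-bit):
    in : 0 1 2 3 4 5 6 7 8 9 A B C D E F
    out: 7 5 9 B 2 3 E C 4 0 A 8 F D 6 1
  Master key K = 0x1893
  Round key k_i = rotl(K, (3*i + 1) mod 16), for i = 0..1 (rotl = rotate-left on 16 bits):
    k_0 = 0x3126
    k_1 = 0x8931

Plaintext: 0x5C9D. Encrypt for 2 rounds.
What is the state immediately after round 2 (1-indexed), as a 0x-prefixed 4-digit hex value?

0xD4FE

s_0 = plaintext = 0x5C9D
s_1 = Round(s_0, k_0) = 0x9DD4
s_2 = Round(s_1, k_1) = 0xD4FE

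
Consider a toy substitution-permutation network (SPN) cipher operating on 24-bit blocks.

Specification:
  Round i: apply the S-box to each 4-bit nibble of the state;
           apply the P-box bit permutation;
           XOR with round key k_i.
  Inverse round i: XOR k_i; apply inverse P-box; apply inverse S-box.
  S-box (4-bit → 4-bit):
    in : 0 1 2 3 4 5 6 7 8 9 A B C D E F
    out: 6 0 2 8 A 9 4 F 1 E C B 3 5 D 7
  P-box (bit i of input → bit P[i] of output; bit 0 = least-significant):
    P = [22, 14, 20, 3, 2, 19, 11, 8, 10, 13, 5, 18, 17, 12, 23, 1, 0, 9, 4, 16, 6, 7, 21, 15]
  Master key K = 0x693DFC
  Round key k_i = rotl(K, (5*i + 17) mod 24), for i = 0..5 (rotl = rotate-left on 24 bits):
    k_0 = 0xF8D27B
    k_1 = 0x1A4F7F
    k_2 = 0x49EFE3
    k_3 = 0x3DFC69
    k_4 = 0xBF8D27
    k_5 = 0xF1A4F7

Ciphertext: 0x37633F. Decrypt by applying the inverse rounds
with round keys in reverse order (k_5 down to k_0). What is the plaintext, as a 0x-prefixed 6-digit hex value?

0x70E82A

s_0 = ciphertext = 0x37633F
s_1 = InvRound(s_0, k_5) = 0xB2D53B
s_2 = InvRound(s_1, k_4) = 0x1A23F4
s_3 = InvRound(s_2, k_3) = 0x97C5E4
s_4 = InvRound(s_3, k_2) = 0x1CE4FD
s_5 = InvRound(s_4, k_1) = 0x4254A1
s_6 = InvRound(s_5, k_0) = 0x70E82A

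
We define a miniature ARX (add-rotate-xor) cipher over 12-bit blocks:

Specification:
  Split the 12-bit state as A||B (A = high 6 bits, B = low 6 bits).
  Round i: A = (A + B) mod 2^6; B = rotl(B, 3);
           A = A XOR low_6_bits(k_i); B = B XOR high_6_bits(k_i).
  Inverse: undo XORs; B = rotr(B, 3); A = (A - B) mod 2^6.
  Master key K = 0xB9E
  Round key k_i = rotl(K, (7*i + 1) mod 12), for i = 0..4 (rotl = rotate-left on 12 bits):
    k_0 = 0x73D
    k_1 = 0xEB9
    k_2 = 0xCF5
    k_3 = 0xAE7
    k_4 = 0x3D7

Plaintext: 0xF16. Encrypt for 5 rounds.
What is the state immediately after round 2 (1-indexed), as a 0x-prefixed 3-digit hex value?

0x90F

s_0 = plaintext = 0xF16
s_1 = Round(s_0, k_0) = 0xBEE
s_2 = Round(s_1, k_1) = 0x90F
s_3 = Round(s_2, k_2) = 0x18A
s_4 = Round(s_3, k_3) = 0xDFA
s_5 = Round(s_4, k_4) = 0x998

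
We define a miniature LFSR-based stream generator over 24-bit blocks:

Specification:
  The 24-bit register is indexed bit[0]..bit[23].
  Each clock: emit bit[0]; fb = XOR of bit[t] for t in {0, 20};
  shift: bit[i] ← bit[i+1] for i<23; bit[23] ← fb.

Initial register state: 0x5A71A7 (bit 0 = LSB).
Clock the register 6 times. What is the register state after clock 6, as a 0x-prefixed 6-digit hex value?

reg_0 = 0x5A71A7
clock 1: out=1, reg = 0x2D38D3
clock 2: out=1, reg = 0x969C69
clock 3: out=1, reg = 0x4B4E34
clock 4: out=0, reg = 0x25A71A
clock 5: out=0, reg = 0x12D38D
clock 6: out=1, reg = 0x0969C6

0x0969C6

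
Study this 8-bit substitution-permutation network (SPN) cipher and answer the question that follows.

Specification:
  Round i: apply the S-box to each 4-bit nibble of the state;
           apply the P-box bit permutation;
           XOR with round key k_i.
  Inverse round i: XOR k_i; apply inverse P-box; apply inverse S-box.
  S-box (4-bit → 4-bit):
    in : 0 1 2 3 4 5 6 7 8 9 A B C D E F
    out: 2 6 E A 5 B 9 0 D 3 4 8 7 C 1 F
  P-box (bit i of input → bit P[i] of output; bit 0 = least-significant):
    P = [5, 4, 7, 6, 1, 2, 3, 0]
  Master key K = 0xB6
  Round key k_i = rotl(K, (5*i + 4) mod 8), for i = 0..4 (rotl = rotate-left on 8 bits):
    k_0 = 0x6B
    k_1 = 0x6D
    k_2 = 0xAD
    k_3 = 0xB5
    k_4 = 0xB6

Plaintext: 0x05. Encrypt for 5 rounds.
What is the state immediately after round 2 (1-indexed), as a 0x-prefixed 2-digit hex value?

s_0 = plaintext = 0x05
s_1 = Round(s_0, k_0) = 0x1F
s_2 = Round(s_1, k_1) = 0x91
s_3 = Round(s_2, k_2) = 0x3B
s_4 = Round(s_3, k_3) = 0xF0
s_5 = Round(s_4, k_4) = 0xA9

0x91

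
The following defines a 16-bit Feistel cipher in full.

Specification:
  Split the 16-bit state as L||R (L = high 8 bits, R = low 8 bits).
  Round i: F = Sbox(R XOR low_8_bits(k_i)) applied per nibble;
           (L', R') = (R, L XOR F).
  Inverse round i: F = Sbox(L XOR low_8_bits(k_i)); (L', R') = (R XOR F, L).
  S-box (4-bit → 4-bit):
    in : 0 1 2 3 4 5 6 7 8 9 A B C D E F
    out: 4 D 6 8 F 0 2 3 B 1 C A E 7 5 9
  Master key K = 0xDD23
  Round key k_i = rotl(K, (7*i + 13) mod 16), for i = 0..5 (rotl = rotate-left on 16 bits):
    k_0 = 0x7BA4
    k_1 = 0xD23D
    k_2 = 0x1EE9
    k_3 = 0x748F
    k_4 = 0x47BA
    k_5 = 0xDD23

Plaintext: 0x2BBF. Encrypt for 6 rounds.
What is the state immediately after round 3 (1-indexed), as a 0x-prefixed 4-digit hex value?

0x515A

s_0 = plaintext = 0x2BBF
s_1 = Round(s_0, k_0) = 0xBFF1
s_2 = Round(s_1, k_1) = 0xF151
s_3 = Round(s_2, k_2) = 0x515A
s_4 = Round(s_3, k_3) = 0x5A21
s_5 = Round(s_4, k_4) = 0x2140
s_6 = Round(s_5, k_5) = 0x4009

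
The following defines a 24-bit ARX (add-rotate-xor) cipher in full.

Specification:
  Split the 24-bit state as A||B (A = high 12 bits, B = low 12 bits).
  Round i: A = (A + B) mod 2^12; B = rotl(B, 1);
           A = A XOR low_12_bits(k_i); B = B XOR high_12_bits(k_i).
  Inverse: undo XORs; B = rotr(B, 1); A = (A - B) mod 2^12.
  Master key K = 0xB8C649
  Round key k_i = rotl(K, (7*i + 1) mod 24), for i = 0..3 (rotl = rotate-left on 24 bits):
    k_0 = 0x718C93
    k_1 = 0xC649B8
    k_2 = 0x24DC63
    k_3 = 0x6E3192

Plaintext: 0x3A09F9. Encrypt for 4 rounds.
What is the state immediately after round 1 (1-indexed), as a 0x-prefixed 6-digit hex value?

0x10A4EB

s_0 = plaintext = 0x3A09F9
s_1 = Round(s_0, k_0) = 0x10A4EB
s_2 = Round(s_1, k_1) = 0xC4D5B2
s_3 = Round(s_2, k_2) = 0xD9C929
s_4 = Round(s_3, k_3) = 0x7574B0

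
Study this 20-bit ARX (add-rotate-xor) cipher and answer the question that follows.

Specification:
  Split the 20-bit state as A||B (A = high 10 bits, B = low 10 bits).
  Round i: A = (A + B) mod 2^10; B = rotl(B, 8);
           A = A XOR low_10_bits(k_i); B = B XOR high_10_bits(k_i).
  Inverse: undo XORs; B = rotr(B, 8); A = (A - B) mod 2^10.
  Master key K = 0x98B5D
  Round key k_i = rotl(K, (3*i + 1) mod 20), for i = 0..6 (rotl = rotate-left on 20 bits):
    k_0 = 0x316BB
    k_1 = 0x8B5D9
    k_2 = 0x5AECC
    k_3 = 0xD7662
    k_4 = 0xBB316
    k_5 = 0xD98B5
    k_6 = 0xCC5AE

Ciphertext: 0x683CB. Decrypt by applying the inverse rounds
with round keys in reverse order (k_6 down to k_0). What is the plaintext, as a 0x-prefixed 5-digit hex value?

0xFCA19

s_0 = ciphertext = 0x683CB
s_1 = InvRound(s_0, k_6) = 0x09BE8
s_2 = InvRound(s_1, k_5) = 0x96E38
s_3 = InvRound(s_2, k_4) = 0x7F750
s_4 = InvRound(s_3, k_3) = 0xDAC34
s_5 = InvRound(s_4, k_2) = 0x0A97D
s_6 = InvRound(s_5, k_1) = 0x2C143
s_7 = InvRound(s_6, k_0) = 0xFCA19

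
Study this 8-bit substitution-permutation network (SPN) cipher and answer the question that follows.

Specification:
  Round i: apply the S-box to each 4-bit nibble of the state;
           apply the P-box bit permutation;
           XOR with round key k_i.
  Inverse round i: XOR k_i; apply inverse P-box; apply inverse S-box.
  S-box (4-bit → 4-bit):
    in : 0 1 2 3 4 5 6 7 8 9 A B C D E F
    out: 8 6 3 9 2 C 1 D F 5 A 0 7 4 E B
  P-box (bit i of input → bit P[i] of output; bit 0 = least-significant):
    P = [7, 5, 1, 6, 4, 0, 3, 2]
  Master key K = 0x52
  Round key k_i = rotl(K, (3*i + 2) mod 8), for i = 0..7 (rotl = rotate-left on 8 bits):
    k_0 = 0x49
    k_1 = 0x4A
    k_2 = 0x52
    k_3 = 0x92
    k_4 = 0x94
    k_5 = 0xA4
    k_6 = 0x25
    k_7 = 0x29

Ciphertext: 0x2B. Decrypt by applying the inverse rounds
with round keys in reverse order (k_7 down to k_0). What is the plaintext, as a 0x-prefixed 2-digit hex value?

0x97

s_0 = ciphertext = 0x2B
s_1 = InvRound(s_0, k_7) = 0xBD
s_2 = InvRound(s_1, k_6) = 0x96
s_3 = InvRound(s_2, k_5) = 0x61
s_4 = InvRound(s_3, k_4) = 0xFF
s_5 = InvRound(s_4, k_3) = 0xEA
s_6 = InvRound(s_5, k_2) = 0x92
s_7 = InvRound(s_6, k_1) = 0x93
s_8 = InvRound(s_7, k_0) = 0x97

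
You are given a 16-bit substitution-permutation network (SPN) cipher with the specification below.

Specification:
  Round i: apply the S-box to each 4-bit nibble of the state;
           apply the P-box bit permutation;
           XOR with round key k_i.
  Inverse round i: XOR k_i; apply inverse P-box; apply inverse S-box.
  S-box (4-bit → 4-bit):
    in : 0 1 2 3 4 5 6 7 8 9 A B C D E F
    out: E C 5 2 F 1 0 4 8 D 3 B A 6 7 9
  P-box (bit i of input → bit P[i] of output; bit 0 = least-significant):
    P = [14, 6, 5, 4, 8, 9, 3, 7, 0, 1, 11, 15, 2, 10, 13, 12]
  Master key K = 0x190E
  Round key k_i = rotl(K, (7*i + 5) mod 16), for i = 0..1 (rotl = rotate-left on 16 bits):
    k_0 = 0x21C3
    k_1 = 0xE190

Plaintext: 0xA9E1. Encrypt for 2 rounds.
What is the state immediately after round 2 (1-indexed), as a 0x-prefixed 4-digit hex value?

s_0 = plaintext = 0xA9E1
s_1 = Round(s_0, k_0) = 0xAEFE
s_2 = Round(s_1, k_1) = 0xAC77

0xAC77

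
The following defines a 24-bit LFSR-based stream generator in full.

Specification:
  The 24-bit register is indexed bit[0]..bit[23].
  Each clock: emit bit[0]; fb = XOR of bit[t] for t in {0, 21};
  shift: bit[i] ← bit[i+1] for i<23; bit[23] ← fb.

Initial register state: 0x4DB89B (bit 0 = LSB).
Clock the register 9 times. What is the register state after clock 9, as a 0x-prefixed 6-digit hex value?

reg_0 = 0x4DB89B
clock 1: out=1, reg = 0xA6DC4D
clock 2: out=1, reg = 0x536E26
clock 3: out=0, reg = 0x29B713
clock 4: out=1, reg = 0x14DB89
clock 5: out=1, reg = 0x8A6DC4
clock 6: out=0, reg = 0x4536E2
clock 7: out=0, reg = 0x229B71
clock 8: out=1, reg = 0x114DB8
clock 9: out=0, reg = 0x08A6DC

0x08A6DC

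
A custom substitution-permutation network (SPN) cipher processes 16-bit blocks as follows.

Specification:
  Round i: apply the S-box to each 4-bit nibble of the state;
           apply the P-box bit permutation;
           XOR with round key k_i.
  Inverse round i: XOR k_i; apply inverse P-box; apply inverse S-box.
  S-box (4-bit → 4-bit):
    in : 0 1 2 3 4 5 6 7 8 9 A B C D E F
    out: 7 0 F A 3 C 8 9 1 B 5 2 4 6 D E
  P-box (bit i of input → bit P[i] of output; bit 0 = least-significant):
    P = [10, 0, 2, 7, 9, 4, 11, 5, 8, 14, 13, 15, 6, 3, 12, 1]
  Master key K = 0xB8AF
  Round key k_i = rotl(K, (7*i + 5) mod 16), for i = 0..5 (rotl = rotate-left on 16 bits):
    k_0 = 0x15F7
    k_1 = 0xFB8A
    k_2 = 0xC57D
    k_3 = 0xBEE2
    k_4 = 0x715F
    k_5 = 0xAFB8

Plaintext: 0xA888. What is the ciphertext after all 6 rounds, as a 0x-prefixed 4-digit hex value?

0x4411

s_0 = plaintext = 0xA888
s_1 = Round(s_0, k_0) = 0x02B7
s_2 = Round(s_1, k_1) = 0x0E52
s_3 = Round(s_2, k_2) = 0x7890
s_4 = Round(s_3, k_3) = 0xB995
s_5 = Round(s_4, k_4) = 0xB2E3
s_6 = Round(s_5, k_5) = 0x4411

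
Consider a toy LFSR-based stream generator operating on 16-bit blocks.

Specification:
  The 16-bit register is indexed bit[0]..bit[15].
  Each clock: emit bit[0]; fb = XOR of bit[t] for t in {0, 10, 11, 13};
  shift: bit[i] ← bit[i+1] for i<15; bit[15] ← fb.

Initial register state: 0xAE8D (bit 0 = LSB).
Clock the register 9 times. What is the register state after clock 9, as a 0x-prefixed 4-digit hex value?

0xE357

reg_0 = 0xAE8D
clock 1: out=1, reg = 0x5746
clock 2: out=0, reg = 0xABA3
clock 3: out=1, reg = 0xD5D1
clock 4: out=1, reg = 0x6AE8
clock 5: out=0, reg = 0x3574
clock 6: out=0, reg = 0x1ABA
clock 7: out=0, reg = 0x8D5D
clock 8: out=1, reg = 0xC6AE
clock 9: out=0, reg = 0xE357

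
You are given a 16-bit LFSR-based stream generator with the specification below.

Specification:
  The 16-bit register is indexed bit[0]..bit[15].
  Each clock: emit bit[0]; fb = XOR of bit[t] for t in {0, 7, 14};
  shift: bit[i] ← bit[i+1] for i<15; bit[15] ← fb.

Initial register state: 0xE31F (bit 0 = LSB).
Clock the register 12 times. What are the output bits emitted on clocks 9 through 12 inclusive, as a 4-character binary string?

reg_0 = 0xE31F
clock 1: out=1, reg = 0x718F
clock 2: out=1, reg = 0xB8C7
clock 3: out=1, reg = 0x5C63
clock 4: out=1, reg = 0x2E31
clock 5: out=1, reg = 0x9718
clock 6: out=0, reg = 0x4B8C
clock 7: out=0, reg = 0x25C6
clock 8: out=0, reg = 0x92E3
clock 9: out=1, reg = 0x4971
clock 10: out=1, reg = 0x24B8
clock 11: out=0, reg = 0x925C
clock 12: out=0, reg = 0x492E

1100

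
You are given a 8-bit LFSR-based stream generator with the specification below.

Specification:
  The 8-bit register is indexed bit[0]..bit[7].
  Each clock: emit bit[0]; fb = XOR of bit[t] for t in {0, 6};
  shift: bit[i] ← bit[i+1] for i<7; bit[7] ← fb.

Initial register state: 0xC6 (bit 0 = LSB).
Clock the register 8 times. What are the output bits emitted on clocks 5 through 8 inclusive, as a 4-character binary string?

reg_0 = 0xC6
clock 1: out=0, reg = 0xE3
clock 2: out=1, reg = 0x71
clock 3: out=1, reg = 0x38
clock 4: out=0, reg = 0x1C
clock 5: out=0, reg = 0x0E
clock 6: out=0, reg = 0x07
clock 7: out=1, reg = 0x83
clock 8: out=1, reg = 0xC1

0011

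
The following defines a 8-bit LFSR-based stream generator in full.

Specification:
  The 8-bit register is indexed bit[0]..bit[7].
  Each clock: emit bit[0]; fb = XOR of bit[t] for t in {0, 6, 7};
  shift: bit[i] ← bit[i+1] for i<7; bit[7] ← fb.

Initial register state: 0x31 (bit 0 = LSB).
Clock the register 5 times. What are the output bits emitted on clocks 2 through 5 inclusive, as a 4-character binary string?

reg_0 = 0x31
clock 1: out=1, reg = 0x98
clock 2: out=0, reg = 0xCC
clock 3: out=0, reg = 0x66
clock 4: out=0, reg = 0xB3
clock 5: out=1, reg = 0x59

0001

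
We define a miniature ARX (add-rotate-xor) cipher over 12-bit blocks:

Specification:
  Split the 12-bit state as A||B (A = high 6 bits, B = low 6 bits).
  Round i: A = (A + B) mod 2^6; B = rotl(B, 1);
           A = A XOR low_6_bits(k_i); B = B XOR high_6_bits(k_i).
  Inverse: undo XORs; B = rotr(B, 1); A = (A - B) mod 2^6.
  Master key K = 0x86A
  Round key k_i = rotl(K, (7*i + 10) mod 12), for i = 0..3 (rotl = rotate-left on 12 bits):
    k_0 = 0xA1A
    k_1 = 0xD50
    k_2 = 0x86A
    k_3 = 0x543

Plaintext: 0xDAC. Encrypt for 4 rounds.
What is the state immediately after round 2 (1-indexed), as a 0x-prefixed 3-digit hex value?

0xE56

s_0 = plaintext = 0xDAC
s_1 = Round(s_0, k_0) = 0xE31
s_2 = Round(s_1, k_1) = 0xE56
s_3 = Round(s_2, k_2) = 0x94D
s_4 = Round(s_3, k_3) = 0xC4F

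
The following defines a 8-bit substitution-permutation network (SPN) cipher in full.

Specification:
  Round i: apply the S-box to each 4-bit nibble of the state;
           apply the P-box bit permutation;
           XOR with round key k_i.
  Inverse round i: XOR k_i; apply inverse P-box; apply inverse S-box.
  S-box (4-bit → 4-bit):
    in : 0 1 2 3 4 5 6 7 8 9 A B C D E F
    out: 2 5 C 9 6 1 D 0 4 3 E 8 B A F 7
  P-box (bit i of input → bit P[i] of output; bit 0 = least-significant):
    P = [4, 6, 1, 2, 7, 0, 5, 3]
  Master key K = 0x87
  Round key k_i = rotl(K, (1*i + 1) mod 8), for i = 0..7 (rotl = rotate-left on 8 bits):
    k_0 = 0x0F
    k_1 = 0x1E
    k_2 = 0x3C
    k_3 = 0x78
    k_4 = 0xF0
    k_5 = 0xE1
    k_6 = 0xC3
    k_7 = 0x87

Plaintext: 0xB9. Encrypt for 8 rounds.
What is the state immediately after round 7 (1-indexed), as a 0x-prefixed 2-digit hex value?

0x61

s_0 = plaintext = 0xB9
s_1 = Round(s_0, k_0) = 0x57
s_2 = Round(s_1, k_1) = 0x9E
s_3 = Round(s_2, k_2) = 0xEB
s_4 = Round(s_3, k_3) = 0xD5
s_5 = Round(s_4, k_4) = 0xE9
s_6 = Round(s_5, k_5) = 0x18
s_7 = Round(s_6, k_6) = 0x61
s_8 = Round(s_7, k_7) = 0x3D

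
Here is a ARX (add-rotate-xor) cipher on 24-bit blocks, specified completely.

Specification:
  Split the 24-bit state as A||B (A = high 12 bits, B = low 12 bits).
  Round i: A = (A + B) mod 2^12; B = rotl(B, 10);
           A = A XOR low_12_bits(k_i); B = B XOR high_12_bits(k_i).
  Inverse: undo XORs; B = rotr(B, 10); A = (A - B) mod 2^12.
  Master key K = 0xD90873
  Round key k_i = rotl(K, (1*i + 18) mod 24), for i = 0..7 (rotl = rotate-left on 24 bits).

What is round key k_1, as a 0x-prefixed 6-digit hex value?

0x9EC843

K = 0xD90873
k_0 = rotl(K, (1*0+18) mod 24) = rotl(K, 18) = 0xCF6421
k_1 = rotl(K, (1*1+18) mod 24) = rotl(K, 19) = 0x9EC843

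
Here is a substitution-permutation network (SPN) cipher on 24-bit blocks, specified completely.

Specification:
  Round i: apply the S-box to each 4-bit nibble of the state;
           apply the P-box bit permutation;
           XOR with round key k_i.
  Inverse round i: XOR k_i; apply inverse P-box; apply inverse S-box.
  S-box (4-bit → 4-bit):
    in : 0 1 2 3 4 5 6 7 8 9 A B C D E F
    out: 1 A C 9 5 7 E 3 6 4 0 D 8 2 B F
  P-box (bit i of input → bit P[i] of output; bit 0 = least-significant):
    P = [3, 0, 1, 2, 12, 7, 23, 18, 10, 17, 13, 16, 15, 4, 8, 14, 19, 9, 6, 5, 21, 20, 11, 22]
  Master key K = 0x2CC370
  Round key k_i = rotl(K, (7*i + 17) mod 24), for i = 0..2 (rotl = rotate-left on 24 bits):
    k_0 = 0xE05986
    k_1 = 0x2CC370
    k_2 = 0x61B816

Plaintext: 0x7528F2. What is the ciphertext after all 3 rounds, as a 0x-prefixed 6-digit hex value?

s_0 = plaintext = 0x7528F2
s_1 = Round(s_0, k_0) = 0x5E2A40
s_2 = Round(s_1, k_1) = 0x949858
s_3 = Round(s_2, k_2) = 0xEB81D5

0xEB81D5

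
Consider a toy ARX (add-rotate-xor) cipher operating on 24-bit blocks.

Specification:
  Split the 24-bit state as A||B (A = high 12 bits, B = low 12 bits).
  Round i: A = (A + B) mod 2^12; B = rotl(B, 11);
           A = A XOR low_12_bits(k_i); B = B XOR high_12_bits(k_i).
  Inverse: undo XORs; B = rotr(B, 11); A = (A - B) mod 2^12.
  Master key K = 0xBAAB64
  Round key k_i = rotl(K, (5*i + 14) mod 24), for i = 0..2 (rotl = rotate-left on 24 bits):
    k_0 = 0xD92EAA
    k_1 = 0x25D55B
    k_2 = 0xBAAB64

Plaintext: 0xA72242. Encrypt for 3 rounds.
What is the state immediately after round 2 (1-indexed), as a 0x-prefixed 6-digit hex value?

0xB8AC04

s_0 = plaintext = 0xA72242
s_1 = Round(s_0, k_0) = 0x21ECB3
s_2 = Round(s_1, k_1) = 0xB8AC04
s_3 = Round(s_2, k_2) = 0xCEADA8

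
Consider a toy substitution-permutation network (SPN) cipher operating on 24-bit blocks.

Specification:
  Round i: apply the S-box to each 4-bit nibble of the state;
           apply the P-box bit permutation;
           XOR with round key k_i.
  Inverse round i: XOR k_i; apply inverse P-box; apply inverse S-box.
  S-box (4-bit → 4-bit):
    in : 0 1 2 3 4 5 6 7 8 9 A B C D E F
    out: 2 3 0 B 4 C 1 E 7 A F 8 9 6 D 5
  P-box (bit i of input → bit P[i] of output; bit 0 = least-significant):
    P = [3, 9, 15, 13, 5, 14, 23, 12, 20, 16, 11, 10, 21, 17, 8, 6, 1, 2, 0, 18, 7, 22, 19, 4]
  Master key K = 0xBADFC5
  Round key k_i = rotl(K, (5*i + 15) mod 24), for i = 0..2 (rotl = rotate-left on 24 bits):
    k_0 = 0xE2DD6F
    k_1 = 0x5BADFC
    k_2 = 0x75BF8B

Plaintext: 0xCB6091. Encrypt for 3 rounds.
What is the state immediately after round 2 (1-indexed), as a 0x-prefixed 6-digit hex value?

s_0 = plaintext = 0xCB6091
s_1 = Round(s_0, k_0) = 0xC78FF7
s_2 = Round(s_1, k_1) = 0xED0649
s_3 = Round(s_2, k_2) = 0xEF9D1E

0xED0649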